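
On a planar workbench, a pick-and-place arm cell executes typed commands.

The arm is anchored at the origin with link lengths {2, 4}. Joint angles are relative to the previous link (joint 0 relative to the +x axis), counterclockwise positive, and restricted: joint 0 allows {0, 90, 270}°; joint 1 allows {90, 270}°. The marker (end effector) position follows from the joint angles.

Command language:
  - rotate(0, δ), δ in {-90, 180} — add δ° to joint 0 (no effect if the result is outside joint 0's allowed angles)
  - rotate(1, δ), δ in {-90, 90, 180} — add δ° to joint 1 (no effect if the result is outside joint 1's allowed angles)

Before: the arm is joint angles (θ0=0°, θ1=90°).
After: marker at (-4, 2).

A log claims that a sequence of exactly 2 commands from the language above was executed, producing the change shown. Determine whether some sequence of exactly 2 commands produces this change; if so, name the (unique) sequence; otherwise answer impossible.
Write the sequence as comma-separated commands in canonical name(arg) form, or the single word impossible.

key: order matters: swapping rotate(0, -90) and rotate(0, 180) lands elsewhere
start: joint angles (θ0=0°, θ1=90°)
[1] after rotate(0, -90): joint angles (θ0=270°, θ1=90°)
[2] after rotate(0, 180): joint angles (θ0=90°, θ1=90°)
uniquely the one of 25 2-step routes that fits.

rotate(0, -90), rotate(0, 180)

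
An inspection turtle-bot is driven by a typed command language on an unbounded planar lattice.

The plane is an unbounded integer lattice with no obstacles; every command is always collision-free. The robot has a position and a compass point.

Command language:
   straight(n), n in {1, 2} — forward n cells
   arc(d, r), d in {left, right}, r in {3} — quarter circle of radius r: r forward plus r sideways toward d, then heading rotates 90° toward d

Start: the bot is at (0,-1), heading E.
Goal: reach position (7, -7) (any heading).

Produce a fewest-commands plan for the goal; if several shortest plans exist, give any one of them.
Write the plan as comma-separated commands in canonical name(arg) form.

start: at (0,-1), heading E
1. straight(1) → at (1,-1), heading E
2. arc(right, 3) → at (4,-4), heading S
3. arc(left, 3) → at (7,-7), heading E
minimal: 3 command(s), checked below 3.

straight(1), arc(right, 3), arc(left, 3)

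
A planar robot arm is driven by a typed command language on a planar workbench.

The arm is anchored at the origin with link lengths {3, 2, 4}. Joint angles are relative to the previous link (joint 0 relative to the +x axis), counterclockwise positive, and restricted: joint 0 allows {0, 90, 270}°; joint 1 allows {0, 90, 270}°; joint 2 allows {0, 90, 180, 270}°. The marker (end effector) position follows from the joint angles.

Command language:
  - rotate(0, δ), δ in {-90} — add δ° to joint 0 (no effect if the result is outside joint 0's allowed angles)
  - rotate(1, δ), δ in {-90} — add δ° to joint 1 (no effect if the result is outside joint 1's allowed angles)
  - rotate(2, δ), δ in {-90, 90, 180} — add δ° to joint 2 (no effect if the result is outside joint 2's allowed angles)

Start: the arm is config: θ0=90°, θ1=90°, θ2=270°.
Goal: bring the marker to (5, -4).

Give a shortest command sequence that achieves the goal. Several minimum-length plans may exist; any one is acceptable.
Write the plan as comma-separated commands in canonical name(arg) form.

initial: config: θ0=90°, θ1=90°, θ2=270°
[1] after rotate(0, -90): config: θ0=0°, θ1=90°, θ2=270°
[2] after rotate(1, -90): config: θ0=0°, θ1=0°, θ2=270°
no 1-step plan works, so 2 is optimal.

rotate(0, -90), rotate(1, -90)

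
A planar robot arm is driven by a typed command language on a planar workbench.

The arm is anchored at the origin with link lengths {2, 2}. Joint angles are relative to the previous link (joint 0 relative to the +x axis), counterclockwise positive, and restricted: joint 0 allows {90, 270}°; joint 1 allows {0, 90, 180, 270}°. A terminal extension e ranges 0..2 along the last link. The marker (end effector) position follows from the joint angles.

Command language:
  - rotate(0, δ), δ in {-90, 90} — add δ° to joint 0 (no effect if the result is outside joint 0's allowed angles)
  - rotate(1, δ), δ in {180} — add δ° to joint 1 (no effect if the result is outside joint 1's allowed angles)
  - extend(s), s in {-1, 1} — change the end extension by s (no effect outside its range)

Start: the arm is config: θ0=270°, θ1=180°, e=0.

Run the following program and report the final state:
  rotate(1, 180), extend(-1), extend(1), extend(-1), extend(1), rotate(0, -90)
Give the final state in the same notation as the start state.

start: config: θ0=270°, θ1=180°, e=0
step 1 (rotate(1, 180)): config: θ0=270°, θ1=0°, e=0
step 2 (extend(-1)): config: θ0=270°, θ1=0°, e=0
step 3 (extend(1)): config: θ0=270°, θ1=0°, e=1
step 4 (extend(-1)): config: θ0=270°, θ1=0°, e=0
step 5 (extend(1)): config: θ0=270°, θ1=0°, e=1
step 6 (rotate(0, -90)): config: θ0=270°, θ1=0°, e=1

config: θ0=270°, θ1=0°, e=1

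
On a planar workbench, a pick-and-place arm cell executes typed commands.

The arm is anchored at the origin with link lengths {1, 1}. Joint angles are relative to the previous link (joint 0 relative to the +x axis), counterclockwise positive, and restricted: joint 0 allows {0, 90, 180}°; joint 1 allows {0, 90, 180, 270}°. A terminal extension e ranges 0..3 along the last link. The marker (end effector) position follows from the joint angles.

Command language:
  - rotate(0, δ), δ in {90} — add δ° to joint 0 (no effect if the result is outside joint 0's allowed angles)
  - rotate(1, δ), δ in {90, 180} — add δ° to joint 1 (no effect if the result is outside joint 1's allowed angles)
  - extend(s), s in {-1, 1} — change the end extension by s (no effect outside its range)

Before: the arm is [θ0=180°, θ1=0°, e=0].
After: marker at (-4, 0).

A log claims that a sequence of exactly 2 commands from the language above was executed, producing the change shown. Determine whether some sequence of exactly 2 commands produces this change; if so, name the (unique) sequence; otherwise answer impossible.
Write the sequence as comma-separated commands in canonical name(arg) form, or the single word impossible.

extend(1), extend(1)

t0: [θ0=180°, θ1=0°, e=0]
1. extend(1) → [θ0=180°, θ1=0°, e=1]
2. extend(1) → [θ0=180°, θ1=0°, e=2]
uniquely the one of 25 2-step routes that fits.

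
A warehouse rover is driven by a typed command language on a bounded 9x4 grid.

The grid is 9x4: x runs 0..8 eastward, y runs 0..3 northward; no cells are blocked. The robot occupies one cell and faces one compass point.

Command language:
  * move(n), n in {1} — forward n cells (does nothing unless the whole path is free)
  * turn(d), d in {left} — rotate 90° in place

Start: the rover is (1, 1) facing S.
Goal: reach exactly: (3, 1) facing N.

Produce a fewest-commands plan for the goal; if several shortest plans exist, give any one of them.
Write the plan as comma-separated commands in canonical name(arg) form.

turn(left), move(1), move(1), turn(left)

start: (1, 1) facing S
[1] after turn(left): (1, 1) facing E
[2] after move(1): (2, 1) facing E
[3] after move(1): (3, 1) facing E
[4] after turn(left): (3, 1) facing N
nothing shorter than 4 reaches the goal.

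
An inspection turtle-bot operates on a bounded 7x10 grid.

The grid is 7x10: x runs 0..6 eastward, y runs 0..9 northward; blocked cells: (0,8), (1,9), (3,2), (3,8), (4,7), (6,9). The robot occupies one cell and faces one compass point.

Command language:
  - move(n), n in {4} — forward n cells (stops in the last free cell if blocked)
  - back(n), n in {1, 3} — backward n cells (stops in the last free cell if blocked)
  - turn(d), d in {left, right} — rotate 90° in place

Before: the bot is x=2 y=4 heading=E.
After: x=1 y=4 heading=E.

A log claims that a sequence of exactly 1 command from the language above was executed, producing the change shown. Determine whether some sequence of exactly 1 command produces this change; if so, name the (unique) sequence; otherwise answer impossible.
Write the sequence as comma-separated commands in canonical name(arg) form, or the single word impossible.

key: heading stays E — the single command does not turn
start: x=2 y=4 heading=E
step 1 (back(1)): x=1 y=4 heading=E
no other 1-command option fits: unique.

back(1)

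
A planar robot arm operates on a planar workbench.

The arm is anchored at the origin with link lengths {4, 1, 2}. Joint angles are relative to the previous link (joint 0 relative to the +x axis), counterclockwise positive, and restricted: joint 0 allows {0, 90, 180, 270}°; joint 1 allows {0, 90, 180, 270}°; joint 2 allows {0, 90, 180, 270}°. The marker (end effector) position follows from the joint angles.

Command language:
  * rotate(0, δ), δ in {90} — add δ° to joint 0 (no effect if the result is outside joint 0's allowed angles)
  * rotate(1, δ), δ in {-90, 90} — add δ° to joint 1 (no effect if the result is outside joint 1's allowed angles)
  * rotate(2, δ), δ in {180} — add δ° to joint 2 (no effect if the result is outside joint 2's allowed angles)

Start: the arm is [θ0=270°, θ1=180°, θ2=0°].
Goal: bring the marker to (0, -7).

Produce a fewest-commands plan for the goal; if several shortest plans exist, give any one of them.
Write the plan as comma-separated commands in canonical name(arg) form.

rotate(1, 90), rotate(1, 90)

begin: [θ0=270°, θ1=180°, θ2=0°]
step 1 (rotate(1, 90)): [θ0=270°, θ1=270°, θ2=0°]
step 2 (rotate(1, 90)): [θ0=270°, θ1=0°, θ2=0°]
shorter routes all fall short; 2 is best.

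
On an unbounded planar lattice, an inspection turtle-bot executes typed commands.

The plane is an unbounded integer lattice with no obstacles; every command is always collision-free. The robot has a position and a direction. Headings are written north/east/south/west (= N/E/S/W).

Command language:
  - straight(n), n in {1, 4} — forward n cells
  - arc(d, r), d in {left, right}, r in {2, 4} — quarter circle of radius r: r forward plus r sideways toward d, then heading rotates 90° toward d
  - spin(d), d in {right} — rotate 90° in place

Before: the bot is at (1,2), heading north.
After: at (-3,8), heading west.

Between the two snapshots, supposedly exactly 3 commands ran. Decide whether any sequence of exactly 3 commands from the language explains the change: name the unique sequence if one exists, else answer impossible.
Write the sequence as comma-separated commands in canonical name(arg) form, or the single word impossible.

key: cell and facing (now W) both changed — the 3 commands mix motion and turning
from: at (1,2), heading north
step 1 (straight(1)): at (1,3), heading north
step 2 (straight(1)): at (1,4), heading north
step 3 (arc(left, 4)): at (-3,8), heading west
no other 3-command option fits: unique.

straight(1), straight(1), arc(left, 4)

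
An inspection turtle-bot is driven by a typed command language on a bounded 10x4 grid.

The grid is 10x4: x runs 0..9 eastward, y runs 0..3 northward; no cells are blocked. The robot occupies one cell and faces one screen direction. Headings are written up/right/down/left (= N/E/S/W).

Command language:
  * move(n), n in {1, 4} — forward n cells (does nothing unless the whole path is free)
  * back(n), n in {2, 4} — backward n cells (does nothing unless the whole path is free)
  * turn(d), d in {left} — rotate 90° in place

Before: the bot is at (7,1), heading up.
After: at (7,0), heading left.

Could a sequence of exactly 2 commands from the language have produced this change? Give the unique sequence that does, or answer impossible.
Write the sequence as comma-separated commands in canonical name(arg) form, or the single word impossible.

impossible

every 2-command combo misses the target.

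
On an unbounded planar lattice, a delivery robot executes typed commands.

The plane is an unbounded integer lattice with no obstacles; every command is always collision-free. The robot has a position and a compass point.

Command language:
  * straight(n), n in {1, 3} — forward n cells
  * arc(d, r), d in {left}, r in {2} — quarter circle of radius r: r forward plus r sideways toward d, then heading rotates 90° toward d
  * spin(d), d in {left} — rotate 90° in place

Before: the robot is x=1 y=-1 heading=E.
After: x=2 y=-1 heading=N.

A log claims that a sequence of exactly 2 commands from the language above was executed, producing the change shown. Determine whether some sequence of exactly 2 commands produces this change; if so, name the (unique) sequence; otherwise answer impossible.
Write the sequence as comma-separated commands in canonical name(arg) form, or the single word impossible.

key: order matters: swapping straight(1) and spin(left) lands elsewhere
begin: x=1 y=-1 heading=E
t=1 straight(1) ⇒ x=2 y=-1 heading=E
t=2 spin(left) ⇒ x=2 y=-1 heading=N
no other 2-command option fits: unique.

straight(1), spin(left)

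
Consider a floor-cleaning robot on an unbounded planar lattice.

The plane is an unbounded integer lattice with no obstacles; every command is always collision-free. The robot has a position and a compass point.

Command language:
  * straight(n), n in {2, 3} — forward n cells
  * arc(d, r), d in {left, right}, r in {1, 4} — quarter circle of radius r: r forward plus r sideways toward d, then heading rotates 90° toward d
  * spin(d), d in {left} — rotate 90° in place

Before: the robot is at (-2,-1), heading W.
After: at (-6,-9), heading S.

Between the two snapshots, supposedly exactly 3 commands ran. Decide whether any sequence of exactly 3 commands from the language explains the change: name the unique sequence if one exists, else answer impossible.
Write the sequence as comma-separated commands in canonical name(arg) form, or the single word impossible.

key: cell and facing (now S) both changed — the 3 commands mix motion and turning
initial: at (-2,-1), heading W
t=1 arc(left, 4) ⇒ at (-6,-5), heading S
t=2 straight(2) ⇒ at (-6,-7), heading S
t=3 straight(2) ⇒ at (-6,-9), heading S
no other 3-command option fits: unique.

arc(left, 4), straight(2), straight(2)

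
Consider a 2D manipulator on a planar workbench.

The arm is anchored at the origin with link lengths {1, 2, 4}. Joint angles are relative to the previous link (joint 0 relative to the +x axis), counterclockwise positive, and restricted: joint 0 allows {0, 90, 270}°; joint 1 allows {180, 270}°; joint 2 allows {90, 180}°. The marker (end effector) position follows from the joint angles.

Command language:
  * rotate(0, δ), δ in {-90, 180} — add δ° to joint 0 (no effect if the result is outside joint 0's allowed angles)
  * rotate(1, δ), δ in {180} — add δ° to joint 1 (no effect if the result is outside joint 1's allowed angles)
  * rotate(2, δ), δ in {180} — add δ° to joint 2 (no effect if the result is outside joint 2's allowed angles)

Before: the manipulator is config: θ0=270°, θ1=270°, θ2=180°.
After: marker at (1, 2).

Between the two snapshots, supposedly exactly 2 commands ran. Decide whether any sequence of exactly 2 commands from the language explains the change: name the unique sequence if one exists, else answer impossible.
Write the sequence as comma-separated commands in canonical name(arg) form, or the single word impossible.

key: running rotate(0, -90) before rotate(0, 180) would end elsewhere — order is forced
t0: config: θ0=270°, θ1=270°, θ2=180°
t=1 rotate(0, 180) ⇒ config: θ0=90°, θ1=270°, θ2=180°
t=2 rotate(0, -90) ⇒ config: θ0=0°, θ1=270°, θ2=180°
uniquely the one of 16 2-step routes that fits.

rotate(0, 180), rotate(0, -90)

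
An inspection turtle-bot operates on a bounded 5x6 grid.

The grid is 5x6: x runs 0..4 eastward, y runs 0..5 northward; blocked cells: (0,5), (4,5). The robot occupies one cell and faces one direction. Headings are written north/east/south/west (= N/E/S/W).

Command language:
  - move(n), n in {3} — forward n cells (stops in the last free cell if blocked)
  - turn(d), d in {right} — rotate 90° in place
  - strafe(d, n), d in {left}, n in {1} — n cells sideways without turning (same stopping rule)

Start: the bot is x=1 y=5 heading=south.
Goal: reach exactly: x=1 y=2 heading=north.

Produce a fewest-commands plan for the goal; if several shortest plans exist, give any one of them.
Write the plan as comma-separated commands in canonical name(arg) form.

from: x=1 y=5 heading=south
1. move(3) → x=1 y=2 heading=south
2. turn(right) → x=1 y=2 heading=west
3. turn(right) → x=1 y=2 heading=north
no 2-step plan works, so 3 is optimal.

move(3), turn(right), turn(right)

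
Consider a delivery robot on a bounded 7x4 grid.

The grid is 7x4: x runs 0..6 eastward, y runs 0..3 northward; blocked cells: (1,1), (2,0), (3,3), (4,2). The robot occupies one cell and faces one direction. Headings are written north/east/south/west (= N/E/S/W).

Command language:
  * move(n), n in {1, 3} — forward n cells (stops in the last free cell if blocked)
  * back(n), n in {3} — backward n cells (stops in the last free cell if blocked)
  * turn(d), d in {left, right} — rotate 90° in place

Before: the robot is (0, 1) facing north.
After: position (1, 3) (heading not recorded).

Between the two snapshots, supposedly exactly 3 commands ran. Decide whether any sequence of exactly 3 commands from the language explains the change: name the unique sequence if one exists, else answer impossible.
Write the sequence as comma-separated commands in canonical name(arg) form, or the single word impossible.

key: move(3) runs into the grid edge before its full distance
from: (0, 1) facing north
1. move(3) → (0, 3) facing north
2. turn(right) → (0, 3) facing east
3. move(1) → (1, 3) facing east
all 125 alternatives checked — unique.

move(3), turn(right), move(1)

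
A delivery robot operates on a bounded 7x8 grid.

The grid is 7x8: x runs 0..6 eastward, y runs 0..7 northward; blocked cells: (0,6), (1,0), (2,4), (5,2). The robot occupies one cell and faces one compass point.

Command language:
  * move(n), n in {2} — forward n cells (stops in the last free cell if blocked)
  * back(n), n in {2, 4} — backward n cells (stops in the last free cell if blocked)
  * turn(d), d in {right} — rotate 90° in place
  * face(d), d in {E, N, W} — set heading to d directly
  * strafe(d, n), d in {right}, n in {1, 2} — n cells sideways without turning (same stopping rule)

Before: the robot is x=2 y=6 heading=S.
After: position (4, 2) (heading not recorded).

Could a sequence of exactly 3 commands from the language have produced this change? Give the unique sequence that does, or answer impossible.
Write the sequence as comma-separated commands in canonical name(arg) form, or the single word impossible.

face(N), strafe(right, 2), back(4)

key: order matters: swapping face(N) and back(4) lands elsewhere
initial: x=2 y=6 heading=S
step 1 (face(N)): x=2 y=6 heading=N
step 2 (strafe(right, 2)): x=4 y=6 heading=N
step 3 (back(4)): x=4 y=2 heading=N
no rival 3-sequence matches.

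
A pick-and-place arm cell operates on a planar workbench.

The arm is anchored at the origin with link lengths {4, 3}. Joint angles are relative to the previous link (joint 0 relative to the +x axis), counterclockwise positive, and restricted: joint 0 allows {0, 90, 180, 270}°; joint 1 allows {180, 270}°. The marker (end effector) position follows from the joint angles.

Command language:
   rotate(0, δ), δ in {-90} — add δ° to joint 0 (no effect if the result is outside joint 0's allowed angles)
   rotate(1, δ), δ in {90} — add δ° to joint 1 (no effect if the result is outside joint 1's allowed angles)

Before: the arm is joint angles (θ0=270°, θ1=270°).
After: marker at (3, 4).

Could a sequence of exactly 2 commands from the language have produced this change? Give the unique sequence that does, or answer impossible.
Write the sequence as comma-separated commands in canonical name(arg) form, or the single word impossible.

begin: joint angles (θ0=270°, θ1=270°)
1. rotate(0, -90) → joint angles (θ0=180°, θ1=270°)
2. rotate(0, -90) → joint angles (θ0=90°, θ1=270°)
all 4 alternatives checked — unique.

rotate(0, -90), rotate(0, -90)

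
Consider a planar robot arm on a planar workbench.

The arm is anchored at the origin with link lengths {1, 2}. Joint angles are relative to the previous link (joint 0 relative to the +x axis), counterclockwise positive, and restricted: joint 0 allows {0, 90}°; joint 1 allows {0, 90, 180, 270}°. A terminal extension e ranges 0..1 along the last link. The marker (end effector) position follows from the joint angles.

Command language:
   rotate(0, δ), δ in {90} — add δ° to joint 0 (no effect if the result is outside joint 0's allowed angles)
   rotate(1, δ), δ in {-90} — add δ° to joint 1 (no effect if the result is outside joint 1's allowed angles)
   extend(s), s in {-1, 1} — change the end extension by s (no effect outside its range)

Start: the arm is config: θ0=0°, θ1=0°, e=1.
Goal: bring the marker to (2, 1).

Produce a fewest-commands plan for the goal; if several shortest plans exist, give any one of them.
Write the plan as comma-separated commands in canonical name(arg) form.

extend(-1), rotate(1, -90), rotate(0, 90)

initial: config: θ0=0°, θ1=0°, e=1
[1] after extend(-1): config: θ0=0°, θ1=0°, e=0
[2] after rotate(1, -90): config: θ0=0°, θ1=270°, e=0
[3] after rotate(0, 90): config: θ0=90°, θ1=270°, e=0
minimal: 3 command(s), checked below 3.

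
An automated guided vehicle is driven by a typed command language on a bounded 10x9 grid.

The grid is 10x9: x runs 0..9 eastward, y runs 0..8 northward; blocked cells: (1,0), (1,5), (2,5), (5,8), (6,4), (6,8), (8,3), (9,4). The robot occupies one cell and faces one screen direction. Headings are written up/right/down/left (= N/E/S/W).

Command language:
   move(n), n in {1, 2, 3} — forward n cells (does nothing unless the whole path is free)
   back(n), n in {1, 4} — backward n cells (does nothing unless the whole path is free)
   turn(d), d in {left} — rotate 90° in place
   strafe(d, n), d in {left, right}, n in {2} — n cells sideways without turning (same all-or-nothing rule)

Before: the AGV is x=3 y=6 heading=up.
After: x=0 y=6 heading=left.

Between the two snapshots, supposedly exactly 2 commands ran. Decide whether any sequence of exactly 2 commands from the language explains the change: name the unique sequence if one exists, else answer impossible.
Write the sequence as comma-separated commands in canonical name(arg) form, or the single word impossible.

key: position moved to (0,6) AND the heading swung to W — translation plus rotation needed
from: x=3 y=6 heading=up
t=1 turn(left) ⇒ x=3 y=6 heading=left
t=2 move(3) ⇒ x=0 y=6 heading=left
uniquely the one of 64 2-step routes that fits.

turn(left), move(3)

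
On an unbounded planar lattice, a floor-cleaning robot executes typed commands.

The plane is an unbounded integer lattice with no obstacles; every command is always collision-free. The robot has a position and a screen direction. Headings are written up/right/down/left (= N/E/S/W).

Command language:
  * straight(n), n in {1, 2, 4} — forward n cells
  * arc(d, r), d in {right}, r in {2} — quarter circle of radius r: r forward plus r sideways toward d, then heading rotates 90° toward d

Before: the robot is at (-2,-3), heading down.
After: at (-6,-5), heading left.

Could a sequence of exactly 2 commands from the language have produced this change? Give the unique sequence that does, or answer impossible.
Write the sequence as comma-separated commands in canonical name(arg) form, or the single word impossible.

key: cell and facing (now W) both changed — the 2 commands mix motion and turning
t0: at (-2,-3), heading down
step 1 (arc(right, 2)): at (-4,-5), heading left
step 2 (straight(2)): at (-6,-5), heading left
all 16 alternatives checked — unique.

arc(right, 2), straight(2)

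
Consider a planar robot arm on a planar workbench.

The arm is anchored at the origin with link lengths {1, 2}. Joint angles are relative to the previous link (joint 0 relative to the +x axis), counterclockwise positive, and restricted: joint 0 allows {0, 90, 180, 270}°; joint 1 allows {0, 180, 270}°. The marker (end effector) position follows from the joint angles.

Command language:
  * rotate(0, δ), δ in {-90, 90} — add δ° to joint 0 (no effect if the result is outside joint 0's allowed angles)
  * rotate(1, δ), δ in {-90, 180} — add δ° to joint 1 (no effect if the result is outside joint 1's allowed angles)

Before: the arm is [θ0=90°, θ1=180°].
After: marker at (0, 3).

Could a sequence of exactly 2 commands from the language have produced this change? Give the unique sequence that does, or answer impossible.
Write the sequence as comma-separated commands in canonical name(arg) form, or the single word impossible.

rotate(1, -90), rotate(1, 180)

key: running rotate(1, 180) before rotate(1, -90) would end elsewhere — order is forced
start: [θ0=90°, θ1=180°]
1. rotate(1, -90) → [θ0=90°, θ1=180°]
2. rotate(1, 180) → [θ0=90°, θ1=0°]
all 16 alternatives checked — unique.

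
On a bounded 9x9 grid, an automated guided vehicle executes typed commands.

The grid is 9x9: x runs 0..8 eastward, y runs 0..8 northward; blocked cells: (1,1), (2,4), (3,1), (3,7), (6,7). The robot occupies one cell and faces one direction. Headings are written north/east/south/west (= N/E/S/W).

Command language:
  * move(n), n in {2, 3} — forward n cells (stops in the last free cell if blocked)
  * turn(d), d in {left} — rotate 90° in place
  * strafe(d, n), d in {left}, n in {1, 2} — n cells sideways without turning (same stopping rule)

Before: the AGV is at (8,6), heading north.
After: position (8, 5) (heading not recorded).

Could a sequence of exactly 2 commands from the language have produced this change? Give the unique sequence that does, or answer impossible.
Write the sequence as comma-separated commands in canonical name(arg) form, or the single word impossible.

key: running strafe(left, 1) before turn(left) would end elsewhere — order is forced
start: at (8,6), heading north
[1] after turn(left): at (8,6), heading west
[2] after strafe(left, 1): at (8,5), heading west
uniquely the one of 25 2-step routes that fits.

turn(left), strafe(left, 1)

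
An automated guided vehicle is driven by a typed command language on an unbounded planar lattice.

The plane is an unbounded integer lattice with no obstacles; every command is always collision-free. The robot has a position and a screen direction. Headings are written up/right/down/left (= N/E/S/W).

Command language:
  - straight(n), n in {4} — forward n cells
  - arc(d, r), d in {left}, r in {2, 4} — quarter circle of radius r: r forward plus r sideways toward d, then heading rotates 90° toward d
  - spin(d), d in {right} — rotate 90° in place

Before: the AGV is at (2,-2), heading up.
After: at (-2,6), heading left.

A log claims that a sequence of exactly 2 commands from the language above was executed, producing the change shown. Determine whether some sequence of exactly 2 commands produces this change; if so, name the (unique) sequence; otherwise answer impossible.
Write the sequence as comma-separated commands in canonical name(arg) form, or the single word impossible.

key: running arc(left, 4) before straight(4) would end elsewhere — order is forced
start: at (2,-2), heading up
t=1 straight(4) ⇒ at (2,2), heading up
t=2 arc(left, 4) ⇒ at (-2,6), heading left
no other 2-command option fits: unique.

straight(4), arc(left, 4)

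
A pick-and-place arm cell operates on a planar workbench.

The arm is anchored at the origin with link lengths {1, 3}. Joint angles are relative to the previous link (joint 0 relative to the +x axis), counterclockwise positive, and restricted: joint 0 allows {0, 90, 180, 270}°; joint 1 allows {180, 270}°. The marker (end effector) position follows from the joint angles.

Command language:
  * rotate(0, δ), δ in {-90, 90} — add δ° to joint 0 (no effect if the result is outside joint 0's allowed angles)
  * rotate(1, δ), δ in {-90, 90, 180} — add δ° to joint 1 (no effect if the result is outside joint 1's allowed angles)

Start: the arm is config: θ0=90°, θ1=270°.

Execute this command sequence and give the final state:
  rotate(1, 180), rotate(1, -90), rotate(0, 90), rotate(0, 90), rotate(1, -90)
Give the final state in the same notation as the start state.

config: θ0=270°, θ1=180°

initial: config: θ0=90°, θ1=270°
t=1 rotate(1, 180) ⇒ config: θ0=90°, θ1=270°
t=2 rotate(1, -90) ⇒ config: θ0=90°, θ1=180°
t=3 rotate(0, 90) ⇒ config: θ0=180°, θ1=180°
t=4 rotate(0, 90) ⇒ config: θ0=270°, θ1=180°
t=5 rotate(1, -90) ⇒ config: θ0=270°, θ1=180°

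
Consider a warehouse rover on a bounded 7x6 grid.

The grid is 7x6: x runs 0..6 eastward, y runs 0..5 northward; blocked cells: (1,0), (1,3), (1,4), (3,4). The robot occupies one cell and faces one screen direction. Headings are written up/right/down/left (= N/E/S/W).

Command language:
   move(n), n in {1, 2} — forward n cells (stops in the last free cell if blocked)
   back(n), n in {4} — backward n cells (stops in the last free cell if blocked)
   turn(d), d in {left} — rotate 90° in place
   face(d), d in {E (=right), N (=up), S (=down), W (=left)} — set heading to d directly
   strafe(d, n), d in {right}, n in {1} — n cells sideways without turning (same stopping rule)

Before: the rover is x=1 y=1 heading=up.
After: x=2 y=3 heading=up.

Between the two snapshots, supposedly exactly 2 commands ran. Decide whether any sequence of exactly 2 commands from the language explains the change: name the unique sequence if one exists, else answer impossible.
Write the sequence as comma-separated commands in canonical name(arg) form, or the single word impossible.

strafe(right, 1), move(2)

key: order matters: swapping strafe(right, 1) and move(2) lands elsewhere
t0: x=1 y=1 heading=up
t=1 strafe(right, 1) ⇒ x=2 y=1 heading=up
t=2 move(2) ⇒ x=2 y=3 heading=up
no other 2-command option fits: unique.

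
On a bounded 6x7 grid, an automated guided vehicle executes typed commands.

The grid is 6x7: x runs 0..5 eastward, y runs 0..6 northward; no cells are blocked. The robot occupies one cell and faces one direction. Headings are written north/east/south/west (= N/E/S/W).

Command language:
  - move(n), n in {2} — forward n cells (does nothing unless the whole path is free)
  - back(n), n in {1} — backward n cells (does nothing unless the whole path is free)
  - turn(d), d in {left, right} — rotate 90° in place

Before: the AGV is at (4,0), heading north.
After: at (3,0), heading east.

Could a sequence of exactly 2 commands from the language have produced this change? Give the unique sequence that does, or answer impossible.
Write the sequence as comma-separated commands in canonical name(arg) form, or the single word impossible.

turn(right), back(1)

key: order matters: swapping turn(right) and back(1) lands elsewhere
initial: at (4,0), heading north
step 1 (turn(right)): at (4,0), heading east
step 2 (back(1)): at (3,0), heading east
all 16 alternatives checked — unique.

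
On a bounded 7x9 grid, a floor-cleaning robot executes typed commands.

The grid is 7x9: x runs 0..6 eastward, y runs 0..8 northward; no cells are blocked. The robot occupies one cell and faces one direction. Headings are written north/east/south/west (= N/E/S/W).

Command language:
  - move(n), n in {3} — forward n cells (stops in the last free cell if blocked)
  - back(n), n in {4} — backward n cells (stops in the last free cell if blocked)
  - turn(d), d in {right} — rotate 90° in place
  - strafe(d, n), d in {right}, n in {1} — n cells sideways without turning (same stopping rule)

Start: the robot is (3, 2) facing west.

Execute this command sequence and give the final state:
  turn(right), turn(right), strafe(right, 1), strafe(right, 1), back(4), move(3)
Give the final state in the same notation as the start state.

(3, 0) facing east

initial: (3, 2) facing west
step 1 (turn(right)): (3, 2) facing north
step 2 (turn(right)): (3, 2) facing east
step 3 (strafe(right, 1)): (3, 1) facing east
step 4 (strafe(right, 1)): (3, 0) facing east
step 5 (back(4)): (0, 0) facing east
step 6 (move(3)): (3, 0) facing east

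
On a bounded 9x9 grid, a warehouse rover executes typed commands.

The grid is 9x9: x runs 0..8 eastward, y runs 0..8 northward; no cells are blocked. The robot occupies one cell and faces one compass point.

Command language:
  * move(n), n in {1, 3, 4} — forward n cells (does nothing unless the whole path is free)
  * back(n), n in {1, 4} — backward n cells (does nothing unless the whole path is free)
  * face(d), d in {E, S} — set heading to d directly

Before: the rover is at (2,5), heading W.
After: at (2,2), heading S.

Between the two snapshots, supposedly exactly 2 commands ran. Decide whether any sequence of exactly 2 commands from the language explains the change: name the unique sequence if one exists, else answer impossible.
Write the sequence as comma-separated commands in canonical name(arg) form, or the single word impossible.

key: cell and facing (now S) both changed — the 2 commands mix motion and turning
initial: at (2,5), heading W
step 1 (face(S)): at (2,5), heading S
step 2 (move(3)): at (2,2), heading S
no other 2-command option fits: unique.

face(S), move(3)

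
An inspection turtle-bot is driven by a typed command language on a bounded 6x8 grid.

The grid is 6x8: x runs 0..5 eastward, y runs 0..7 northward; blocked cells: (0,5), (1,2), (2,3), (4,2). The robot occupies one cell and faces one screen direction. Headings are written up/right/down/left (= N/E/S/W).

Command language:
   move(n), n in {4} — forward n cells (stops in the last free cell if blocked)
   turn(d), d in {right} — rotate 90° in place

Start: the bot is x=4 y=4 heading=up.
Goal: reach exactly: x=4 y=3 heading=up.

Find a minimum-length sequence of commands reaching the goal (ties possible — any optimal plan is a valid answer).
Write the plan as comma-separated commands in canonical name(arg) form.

turn(right), turn(right), move(4), turn(right), turn(right)

start: x=4 y=4 heading=up
step 1 (turn(right)): x=4 y=4 heading=right
step 2 (turn(right)): x=4 y=4 heading=down
step 3 (move(4)): x=4 y=3 heading=down
step 4 (turn(right)): x=4 y=3 heading=left
step 5 (turn(right)): x=4 y=3 heading=up
minimal: 5 command(s), checked below 5.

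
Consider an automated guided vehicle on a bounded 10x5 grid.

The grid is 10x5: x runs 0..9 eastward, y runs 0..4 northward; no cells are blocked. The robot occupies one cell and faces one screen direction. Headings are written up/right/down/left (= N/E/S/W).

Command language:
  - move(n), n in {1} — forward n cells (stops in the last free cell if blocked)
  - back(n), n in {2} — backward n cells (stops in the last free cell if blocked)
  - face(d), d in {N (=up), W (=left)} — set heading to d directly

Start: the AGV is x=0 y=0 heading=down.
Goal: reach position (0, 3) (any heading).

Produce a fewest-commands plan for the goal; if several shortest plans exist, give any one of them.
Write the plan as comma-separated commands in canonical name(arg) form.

begin: x=0 y=0 heading=down
t=1 back(2) ⇒ x=0 y=2 heading=down
t=2 back(2) ⇒ x=0 y=4 heading=down
t=3 move(1) ⇒ x=0 y=3 heading=down
shorter routes all fall short; 3 is best.

back(2), back(2), move(1)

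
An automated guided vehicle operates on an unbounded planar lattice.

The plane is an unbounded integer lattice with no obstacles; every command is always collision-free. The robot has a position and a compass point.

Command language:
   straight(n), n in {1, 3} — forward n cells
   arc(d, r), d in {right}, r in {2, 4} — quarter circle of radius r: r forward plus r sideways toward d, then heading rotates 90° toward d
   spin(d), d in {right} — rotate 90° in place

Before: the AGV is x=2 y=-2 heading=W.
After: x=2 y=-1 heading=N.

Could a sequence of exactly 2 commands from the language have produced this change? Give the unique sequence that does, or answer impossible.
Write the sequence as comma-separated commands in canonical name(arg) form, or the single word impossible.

key: cell and facing (now N) both changed — the 2 commands mix motion and turning
start: x=2 y=-2 heading=W
1. spin(right) → x=2 y=-2 heading=N
2. straight(1) → x=2 y=-1 heading=N
uniquely the one of 25 2-step routes that fits.

spin(right), straight(1)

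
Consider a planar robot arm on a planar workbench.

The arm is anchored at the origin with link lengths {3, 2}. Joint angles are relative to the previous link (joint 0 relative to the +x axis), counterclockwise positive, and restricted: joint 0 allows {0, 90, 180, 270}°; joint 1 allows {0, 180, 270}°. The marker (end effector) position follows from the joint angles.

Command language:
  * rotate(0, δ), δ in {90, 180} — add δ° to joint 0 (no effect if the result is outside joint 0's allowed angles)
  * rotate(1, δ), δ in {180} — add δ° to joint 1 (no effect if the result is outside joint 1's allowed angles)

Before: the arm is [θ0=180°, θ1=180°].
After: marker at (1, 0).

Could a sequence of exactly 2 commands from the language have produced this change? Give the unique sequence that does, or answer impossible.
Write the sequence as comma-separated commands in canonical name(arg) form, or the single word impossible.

t0: [θ0=180°, θ1=180°]
step 1 (rotate(0, 90)): [θ0=270°, θ1=180°]
step 2 (rotate(0, 90)): [θ0=0°, θ1=180°]
no rival 2-sequence matches.

rotate(0, 90), rotate(0, 90)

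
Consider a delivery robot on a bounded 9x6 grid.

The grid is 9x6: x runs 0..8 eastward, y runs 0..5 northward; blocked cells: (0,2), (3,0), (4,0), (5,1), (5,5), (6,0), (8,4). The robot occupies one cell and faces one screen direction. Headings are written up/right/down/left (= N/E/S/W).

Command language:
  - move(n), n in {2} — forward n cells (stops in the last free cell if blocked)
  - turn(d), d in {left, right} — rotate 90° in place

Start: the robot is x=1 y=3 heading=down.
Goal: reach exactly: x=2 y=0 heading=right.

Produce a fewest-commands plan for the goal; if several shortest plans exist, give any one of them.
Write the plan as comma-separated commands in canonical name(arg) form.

move(2), move(2), turn(left), move(2)

begin: x=1 y=3 heading=down
step 1 (move(2)): x=1 y=1 heading=down
step 2 (move(2)): x=1 y=0 heading=down
step 3 (turn(left)): x=1 y=0 heading=right
step 4 (move(2)): x=2 y=0 heading=right
no 3-step plan works, so 4 is optimal.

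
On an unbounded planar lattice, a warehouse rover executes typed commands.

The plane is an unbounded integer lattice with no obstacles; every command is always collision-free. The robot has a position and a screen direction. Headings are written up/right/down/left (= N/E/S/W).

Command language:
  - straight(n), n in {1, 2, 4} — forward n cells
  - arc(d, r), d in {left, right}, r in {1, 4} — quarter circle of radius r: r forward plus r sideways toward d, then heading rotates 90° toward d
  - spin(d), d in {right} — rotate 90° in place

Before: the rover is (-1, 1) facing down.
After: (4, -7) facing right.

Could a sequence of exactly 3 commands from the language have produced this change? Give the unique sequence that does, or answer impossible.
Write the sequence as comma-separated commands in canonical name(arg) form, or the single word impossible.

straight(4), arc(left, 4), straight(1)

key: cell and facing (now E) both changed — the 3 commands mix motion and turning
from: (-1, 1) facing down
step 1 (straight(4)): (-1, -3) facing down
step 2 (arc(left, 4)): (3, -7) facing right
step 3 (straight(1)): (4, -7) facing right
no rival 3-sequence matches.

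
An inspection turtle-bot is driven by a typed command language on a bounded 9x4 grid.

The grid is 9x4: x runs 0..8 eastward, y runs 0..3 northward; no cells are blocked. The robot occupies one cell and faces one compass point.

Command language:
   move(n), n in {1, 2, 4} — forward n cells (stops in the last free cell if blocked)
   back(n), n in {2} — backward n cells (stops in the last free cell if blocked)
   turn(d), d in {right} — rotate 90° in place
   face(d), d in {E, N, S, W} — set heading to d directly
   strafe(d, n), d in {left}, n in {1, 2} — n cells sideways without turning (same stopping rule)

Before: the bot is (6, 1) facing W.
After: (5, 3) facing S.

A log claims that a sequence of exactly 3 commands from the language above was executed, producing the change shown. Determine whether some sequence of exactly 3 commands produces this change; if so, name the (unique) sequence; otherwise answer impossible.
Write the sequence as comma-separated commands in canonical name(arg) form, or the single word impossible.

key: cell and facing (now S) both changed — the 3 commands mix motion and turning
initial: (6, 1) facing W
t=1 move(1) ⇒ (5, 1) facing W
t=2 face(S) ⇒ (5, 1) facing S
t=3 back(2) ⇒ (5, 3) facing S
no other 3-command option fits: unique.

move(1), face(S), back(2)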